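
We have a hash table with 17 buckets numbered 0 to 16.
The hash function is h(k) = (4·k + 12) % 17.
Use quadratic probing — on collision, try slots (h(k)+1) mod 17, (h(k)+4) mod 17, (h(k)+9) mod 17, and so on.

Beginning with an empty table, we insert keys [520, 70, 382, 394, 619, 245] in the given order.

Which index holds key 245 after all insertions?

15

520: h=1 -> slot 1
70: h=3 -> slot 3
382: h=10 -> slot 10
394: h=7 -> slot 7
619: h=6 -> slot 6
245: h=6, probe 6,7,10,15 -> slot 15
Table: [., 520, ., 70, ., ., 619, 394, ., ., 382, ., ., ., ., 245, .]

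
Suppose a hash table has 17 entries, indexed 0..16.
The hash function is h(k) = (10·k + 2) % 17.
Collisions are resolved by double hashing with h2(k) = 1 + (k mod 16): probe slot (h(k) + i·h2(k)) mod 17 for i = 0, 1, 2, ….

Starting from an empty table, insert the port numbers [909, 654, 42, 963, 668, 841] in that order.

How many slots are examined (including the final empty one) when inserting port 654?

2

909: h=14 => slot 14
654: h=14, h2=15, probe 14,12 => slot 12
42: h=14, h2=11, probe 14,8 => slot 8
963: h=10 => slot 10
668: h=1 => slot 1
841: h=14, h2=10, probe 14,7 => slot 7
Table: [-, 668, -, -, -, -, -, 841, 42, -, 963, -, 654, -, 909, -, -]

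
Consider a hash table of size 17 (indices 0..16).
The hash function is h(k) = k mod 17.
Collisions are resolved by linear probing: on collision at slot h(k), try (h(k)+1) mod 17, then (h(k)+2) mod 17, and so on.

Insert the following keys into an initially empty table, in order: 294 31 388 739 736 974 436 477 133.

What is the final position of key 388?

Insert 294: h=5, slot 5 empty -> index 5.
Insert 31: h=14, slot 14 empty -> index 14.
Insert 388: h=14, slot 14 occupied -> index 15.
Insert 739: h=8, slot 8 empty -> index 8.
Insert 736: h=5, slot 5 occupied -> index 6.
Insert 974: h=5, slots 5,6 occupied -> index 7.
Insert 436: h=11, slot 11 empty -> index 11.
Insert 477: h=1, slot 1 empty -> index 1.
Insert 133: h=14, slots 14,15 occupied -> index 16.
Table: [—, 477, —, —, —, 294, 736, 974, 739, —, —, 436, —, —, 31, 388, 133]

15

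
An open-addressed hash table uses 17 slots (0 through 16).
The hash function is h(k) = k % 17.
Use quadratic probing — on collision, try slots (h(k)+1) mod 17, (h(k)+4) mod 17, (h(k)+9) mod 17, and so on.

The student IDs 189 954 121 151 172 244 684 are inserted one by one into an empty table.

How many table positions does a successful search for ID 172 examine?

4

189 hashes to 2; slot 2 is free -> place at 2.
954 hashes to 2; 2 taken -> place at 3.
121 hashes to 2; 2,3 taken -> place at 6.
151 hashes to 15; slot 15 is free -> place at 15.
172 hashes to 2; 2,3,6 taken -> place at 11.
244 hashes to 6; 6 taken -> place at 7.
684 hashes to 4; slot 4 is free -> place at 4.
Table: [—, —, 189, 954, 684, —, 121, 244, —, —, —, 172, —, —, —, 151, —]
Lookup 172: h=2, probe 2,3,6,11 → found at 11.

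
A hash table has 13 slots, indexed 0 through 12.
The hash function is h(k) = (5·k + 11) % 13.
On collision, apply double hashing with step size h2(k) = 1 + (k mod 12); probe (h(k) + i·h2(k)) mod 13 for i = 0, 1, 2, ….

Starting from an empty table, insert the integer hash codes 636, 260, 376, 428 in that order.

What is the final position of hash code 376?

Insert 636: h=6, slot 6 empty -> index 6.
Insert 260: h=11, slot 11 empty -> index 11.
Insert 376: h=6, h2=5, slots 6,11 occupied -> index 3.
Insert 428: h=6, h2=9, slot 6 occupied -> index 2.
Table: [-, -, 428, 376, -, -, 636, -, -, -, -, 260, -]

3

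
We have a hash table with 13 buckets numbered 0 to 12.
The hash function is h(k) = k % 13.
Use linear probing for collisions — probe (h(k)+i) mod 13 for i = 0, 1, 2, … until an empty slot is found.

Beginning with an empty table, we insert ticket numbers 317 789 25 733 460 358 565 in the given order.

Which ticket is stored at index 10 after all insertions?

565

317 hashes to 5; slot 5 is free → place at 5.
789 hashes to 9; slot 9 is free → place at 9.
25 hashes to 12; slot 12 is free → place at 12.
733 hashes to 5; 5 taken → place at 6.
460 hashes to 5; 5,6 taken → place at 7.
358 hashes to 7; 7 taken → place at 8.
565 hashes to 6; 6,7,8,9 taken → place at 10.
Table: [., ., ., ., ., 317, 733, 460, 358, 789, 565, ., 25]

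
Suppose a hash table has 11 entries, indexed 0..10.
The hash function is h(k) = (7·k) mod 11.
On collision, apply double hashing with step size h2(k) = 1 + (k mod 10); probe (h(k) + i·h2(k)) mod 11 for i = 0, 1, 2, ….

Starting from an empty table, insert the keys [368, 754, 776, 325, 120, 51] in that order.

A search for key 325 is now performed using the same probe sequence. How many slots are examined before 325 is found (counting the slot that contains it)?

368 hashes to 2; slot 2 is free -> place at 2.
754 hashes to 9; slot 9 is free -> place at 9.
776 hashes to 9, h2=7; 9 taken -> place at 5.
325 hashes to 9, h2=6; 9 taken -> place at 4.
120 hashes to 4, h2=1; 4,5 taken -> place at 6.
51 hashes to 5, h2=2; 5 taken -> place at 7.
Table: [—, —, 368, —, 325, 776, 120, 51, —, 754, —]
Lookup 325: h=9, h2=6, probe 9,4 → found at 4.

2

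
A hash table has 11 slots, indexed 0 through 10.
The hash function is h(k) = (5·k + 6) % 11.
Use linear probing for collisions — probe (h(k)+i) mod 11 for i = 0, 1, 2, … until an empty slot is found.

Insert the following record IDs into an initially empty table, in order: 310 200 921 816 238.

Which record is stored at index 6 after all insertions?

310 hashes to 5; slot 5 is free → place at 5.
200 hashes to 5; 5 taken → place at 6.
921 hashes to 2; slot 2 is free → place at 2.
816 hashes to 5; 5,6 taken → place at 7.
238 hashes to 8; slot 8 is free → place at 8.
Table: [_, _, 921, _, _, 310, 200, 816, 238, _, _]

200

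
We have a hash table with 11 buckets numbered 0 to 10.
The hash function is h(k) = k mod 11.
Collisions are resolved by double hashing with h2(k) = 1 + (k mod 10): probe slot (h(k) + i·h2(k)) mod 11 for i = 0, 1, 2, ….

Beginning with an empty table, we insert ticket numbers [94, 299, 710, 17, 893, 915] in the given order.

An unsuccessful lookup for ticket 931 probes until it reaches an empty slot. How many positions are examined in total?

Insert 94: h=6, slot 6 empty → index 6.
Insert 299: h=2, slot 2 empty → index 2.
Insert 710: h=6, h2=1, slot 6 occupied → index 7.
Insert 17: h=6, h2=8, slot 6 occupied → index 3.
Insert 893: h=2, h2=4, slots 2,6 occupied → index 10.
Insert 915: h=2, h2=6, slot 2 occupied → index 8.
Table: [_, _, 299, 17, _, _, 94, 710, 915, _, 893]
Lookup 931: h=7, h2=2, probe 7,9 → slot 9 empty, not found.

2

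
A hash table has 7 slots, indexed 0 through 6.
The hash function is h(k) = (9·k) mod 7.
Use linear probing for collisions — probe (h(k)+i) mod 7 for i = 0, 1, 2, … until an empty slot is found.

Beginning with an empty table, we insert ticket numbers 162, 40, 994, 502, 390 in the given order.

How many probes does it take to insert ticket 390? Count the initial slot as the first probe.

162 hashes to 2; slot 2 is free -> place at 2.
40 hashes to 3; slot 3 is free -> place at 3.
994 hashes to 0; slot 0 is free -> place at 0.
502 hashes to 3; 3 taken -> place at 4.
390 hashes to 3; 3,4 taken -> place at 5.
Table: [994, -, 162, 40, 502, 390, -]

3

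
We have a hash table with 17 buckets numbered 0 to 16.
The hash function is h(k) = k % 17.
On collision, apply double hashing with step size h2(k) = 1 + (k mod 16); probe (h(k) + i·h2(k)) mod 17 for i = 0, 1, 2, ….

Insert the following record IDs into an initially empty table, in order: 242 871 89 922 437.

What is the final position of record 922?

242: h=4 -> slot 4
871: h=4, h2=8, probe 4,12 -> slot 12
89: h=4, h2=10, probe 4,14 -> slot 14
922: h=4, h2=11, probe 4,15 -> slot 15
437: h=12, h2=6, probe 12,1 -> slot 1
Table: [∅, 437, ∅, ∅, 242, ∅, ∅, ∅, ∅, ∅, ∅, ∅, 871, ∅, 89, 922, ∅]

15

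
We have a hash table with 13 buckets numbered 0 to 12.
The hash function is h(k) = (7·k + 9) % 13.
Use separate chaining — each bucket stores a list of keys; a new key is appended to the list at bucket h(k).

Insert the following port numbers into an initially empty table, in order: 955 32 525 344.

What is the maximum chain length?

Insert 955: h=12, bucket 12 empty -> new chain.
Insert 32: h=12, bucket 12 nonempty -> append to chain.
Insert 525: h=5, bucket 5 empty -> new chain.
Insert 344: h=12, bucket 12 nonempty -> append to chain.
Final buckets:
0: —
1: —
2: —
3: —
4: —
5: 525
6: —
7: —
8: —
9: —
10: —
11: —
12: 955 -> 32 -> 344

3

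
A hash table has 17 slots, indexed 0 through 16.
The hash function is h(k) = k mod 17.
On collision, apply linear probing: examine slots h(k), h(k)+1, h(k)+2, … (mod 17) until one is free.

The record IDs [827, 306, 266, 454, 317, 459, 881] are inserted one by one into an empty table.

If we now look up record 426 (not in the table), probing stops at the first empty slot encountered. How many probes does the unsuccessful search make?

827 hashes to 11; slot 11 is free → place at 11.
306 hashes to 0; slot 0 is free → place at 0.
266 hashes to 11; 11 taken → place at 12.
454 hashes to 12; 12 taken → place at 13.
317 hashes to 11; 11,12,13 taken → place at 14.
459 hashes to 0; 0 taken → place at 1.
881 hashes to 14; 14 taken → place at 15.
Table: [306, 459, —, —, —, —, —, —, —, —, —, 827, 266, 454, 317, 881, —]
Lookup 426: h=1, probe 1,2 → slot 2 empty, not found.

2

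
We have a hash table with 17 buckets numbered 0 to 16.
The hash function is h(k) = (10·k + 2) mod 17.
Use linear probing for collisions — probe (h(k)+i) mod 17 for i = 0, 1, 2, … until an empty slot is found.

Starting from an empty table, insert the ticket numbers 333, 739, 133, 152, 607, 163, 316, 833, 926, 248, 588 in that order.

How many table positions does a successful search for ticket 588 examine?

8

Insert 333: h=0, slot 0 empty → index 0.
Insert 739: h=14, slot 14 empty → index 14.
Insert 133: h=6, slot 6 empty → index 6.
Insert 152: h=9, slot 9 empty → index 9.
Insert 607: h=3, slot 3 empty → index 3.
Insert 163: h=0, slot 0 occupied → index 1.
Insert 316: h=0, slots 0,1 occupied → index 2.
Insert 833: h=2, slots 2,3 occupied → index 4.
Insert 926: h=14, slot 14 occupied → index 15.
Insert 248: h=0, slots 0,1,2,3,4 occupied → index 5.
Insert 588: h=0, slots 0,1,2,3,4,5,6 occupied → index 7.
Table: [333, 163, 316, 607, 833, 248, 133, 588, ∅, 152, ∅, ∅, ∅, ∅, 739, 926, ∅]
Lookup 588: h=0, probe 0,1,2,3,4,5,6,7 → found at 7.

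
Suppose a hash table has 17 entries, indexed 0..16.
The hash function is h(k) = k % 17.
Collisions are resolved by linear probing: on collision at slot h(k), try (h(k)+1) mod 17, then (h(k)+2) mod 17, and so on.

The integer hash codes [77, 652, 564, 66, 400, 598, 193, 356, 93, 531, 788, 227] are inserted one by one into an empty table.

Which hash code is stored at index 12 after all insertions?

227

77: h=9 => slot 9
652: h=6 => slot 6
564: h=3 => slot 3
66: h=15 => slot 15
400: h=9, probe 9,10 => slot 10
598: h=3, probe 3,4 => slot 4
193: h=6, probe 6,7 => slot 7
356: h=16 => slot 16
93: h=8 => slot 8
531: h=4, probe 4,5 => slot 5
788: h=6, probe 6,7,8,9,10,11 => slot 11
227: h=6, probe 6,7,8,9,10,11,12 => slot 12
Table: [-, -, -, 564, 598, 531, 652, 193, 93, 77, 400, 788, 227, -, -, 66, 356]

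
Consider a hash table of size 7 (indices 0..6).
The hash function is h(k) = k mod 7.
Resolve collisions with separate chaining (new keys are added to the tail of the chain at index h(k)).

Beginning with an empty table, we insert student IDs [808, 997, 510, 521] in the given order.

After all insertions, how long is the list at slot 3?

Insert 808: h=3, bucket 3 empty → new chain.
Insert 997: h=3, bucket 3 nonempty → append to chain.
Insert 510: h=6, bucket 6 empty → new chain.
Insert 521: h=3, bucket 3 nonempty → append to chain.
Final buckets:
0: —
1: —
2: —
3: 808 -> 997 -> 521
4: —
5: —
6: 510

3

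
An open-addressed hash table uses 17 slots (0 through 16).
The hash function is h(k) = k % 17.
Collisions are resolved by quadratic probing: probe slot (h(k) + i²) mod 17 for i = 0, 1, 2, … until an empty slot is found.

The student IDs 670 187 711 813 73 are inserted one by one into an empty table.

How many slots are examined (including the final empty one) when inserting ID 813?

670 hashes to 7; slot 7 is free => place at 7.
187 hashes to 0; slot 0 is free => place at 0.
711 hashes to 14; slot 14 is free => place at 14.
813 hashes to 14; 14 taken => place at 15.
73 hashes to 5; slot 5 is free => place at 5.
Table: [187, -, -, -, -, 73, -, 670, -, -, -, -, -, -, 711, 813, -]

2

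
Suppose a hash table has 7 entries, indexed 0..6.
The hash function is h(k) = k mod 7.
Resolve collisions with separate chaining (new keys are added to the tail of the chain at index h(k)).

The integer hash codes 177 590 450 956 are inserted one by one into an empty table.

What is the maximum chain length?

3

177 -> bucket 2
590 -> bucket 2 (collision)
450 -> bucket 2 (collision)
956 -> bucket 4
Final buckets:
0: .
1: .
2: 177 -> 590 -> 450
3: .
4: 956
5: .
6: .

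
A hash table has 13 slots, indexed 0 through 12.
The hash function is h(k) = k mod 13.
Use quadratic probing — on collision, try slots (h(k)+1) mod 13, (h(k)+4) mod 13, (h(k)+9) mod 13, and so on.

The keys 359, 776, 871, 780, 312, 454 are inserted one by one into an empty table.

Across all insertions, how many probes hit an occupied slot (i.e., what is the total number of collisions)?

359 hashes to 8; slot 8 is free -> place at 8.
776 hashes to 9; slot 9 is free -> place at 9.
871 hashes to 0; slot 0 is free -> place at 0.
780 hashes to 0; 0 taken -> place at 1.
312 hashes to 0; 0,1 taken -> place at 4.
454 hashes to 12; slot 12 is free -> place at 12.
Table: [871, 780, —, —, 312, —, —, —, 359, 776, —, —, 454]

3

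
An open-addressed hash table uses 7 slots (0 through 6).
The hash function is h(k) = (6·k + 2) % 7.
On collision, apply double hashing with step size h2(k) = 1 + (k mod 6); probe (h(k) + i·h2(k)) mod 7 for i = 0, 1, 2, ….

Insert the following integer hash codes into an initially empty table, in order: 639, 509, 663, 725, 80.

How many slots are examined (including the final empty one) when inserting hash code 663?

639: h=0 -> slot 0
509: h=4 -> slot 4
663: h=4, h2=4, probe 4,1 -> slot 1
725: h=5 -> slot 5
80: h=6 -> slot 6
Table: [639, 663, _, _, 509, 725, 80]

2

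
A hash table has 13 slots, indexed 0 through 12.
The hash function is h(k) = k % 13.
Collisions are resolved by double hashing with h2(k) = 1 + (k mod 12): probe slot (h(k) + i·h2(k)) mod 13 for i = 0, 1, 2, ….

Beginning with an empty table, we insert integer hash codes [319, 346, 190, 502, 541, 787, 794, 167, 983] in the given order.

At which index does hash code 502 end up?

319 hashes to 7; slot 7 is free → place at 7.
346 hashes to 8; slot 8 is free → place at 8.
190 hashes to 8, h2=11; 8 taken → place at 6.
502 hashes to 8, h2=11; 8,6 taken → place at 4.
541 hashes to 8, h2=2; 8 taken → place at 10.
787 hashes to 7, h2=8; 7 taken → place at 2.
794 hashes to 1; slot 1 is free → place at 1.
167 hashes to 11; slot 11 is free → place at 11.
983 hashes to 8, h2=12; 8,7,6 taken → place at 5.
Table: [_, 794, 787, _, 502, 983, 190, 319, 346, _, 541, 167, _]

4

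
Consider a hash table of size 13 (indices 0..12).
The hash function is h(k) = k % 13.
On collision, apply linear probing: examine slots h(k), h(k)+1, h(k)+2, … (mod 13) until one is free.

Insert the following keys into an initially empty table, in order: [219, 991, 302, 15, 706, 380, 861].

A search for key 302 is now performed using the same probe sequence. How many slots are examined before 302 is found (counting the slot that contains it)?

Insert 219: h=11, slot 11 empty → index 11.
Insert 991: h=3, slot 3 empty → index 3.
Insert 302: h=3, slot 3 occupied → index 4.
Insert 15: h=2, slot 2 empty → index 2.
Insert 706: h=4, slot 4 occupied → index 5.
Insert 380: h=3, slots 3,4,5 occupied → index 6.
Insert 861: h=3, slots 3,4,5,6 occupied → index 7.
Table: [., ., 15, 991, 302, 706, 380, 861, ., ., ., 219, .]
Lookup 302: h=3, probe 3,4 → found at 4.

2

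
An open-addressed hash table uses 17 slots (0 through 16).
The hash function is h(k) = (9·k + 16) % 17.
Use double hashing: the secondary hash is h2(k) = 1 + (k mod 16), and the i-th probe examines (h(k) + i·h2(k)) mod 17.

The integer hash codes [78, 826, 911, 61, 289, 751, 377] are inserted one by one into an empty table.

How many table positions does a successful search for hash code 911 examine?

78 hashes to 4; slot 4 is free => place at 4.
826 hashes to 4, h2=11; 4 taken => place at 15.
911 hashes to 4, h2=16; 4 taken => place at 3.
61 hashes to 4, h2=14; 4 taken => place at 1.
289 hashes to 16; slot 16 is free => place at 16.
751 hashes to 9; slot 9 is free => place at 9.
377 hashes to 9, h2=10; 9 taken => place at 2.
Table: [_, 61, 377, 911, 78, _, _, _, _, 751, _, _, _, _, _, 826, 289]
Lookup 911: h=4, h2=16, probe 4,3 → found at 3.

2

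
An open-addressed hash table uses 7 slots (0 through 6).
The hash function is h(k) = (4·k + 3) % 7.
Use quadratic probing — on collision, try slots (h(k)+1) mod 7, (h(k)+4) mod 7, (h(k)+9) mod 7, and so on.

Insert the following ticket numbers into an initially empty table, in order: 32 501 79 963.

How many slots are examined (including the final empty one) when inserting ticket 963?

3

32: h=5 -> slot 5
501: h=5, probe 5,6 -> slot 6
79: h=4 -> slot 4
963: h=5, probe 5,6,2 -> slot 2
Table: [∅, ∅, 963, ∅, 79, 32, 501]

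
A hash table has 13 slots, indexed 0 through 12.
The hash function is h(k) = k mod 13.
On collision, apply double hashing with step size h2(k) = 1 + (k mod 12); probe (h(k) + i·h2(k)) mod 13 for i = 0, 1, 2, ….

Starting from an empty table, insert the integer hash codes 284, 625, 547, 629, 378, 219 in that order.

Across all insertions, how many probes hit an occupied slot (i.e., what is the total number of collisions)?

3

Insert 284: h=11, slot 11 empty => index 11.
Insert 625: h=1, slot 1 empty => index 1.
Insert 547: h=1, h2=8, slot 1 occupied => index 9.
Insert 629: h=5, slot 5 empty => index 5.
Insert 378: h=1, h2=7, slot 1 occupied => index 8.
Insert 219: h=11, h2=4, slot 11 occupied => index 2.
Table: [., 625, 219, ., ., 629, ., ., 378, 547, ., 284, .]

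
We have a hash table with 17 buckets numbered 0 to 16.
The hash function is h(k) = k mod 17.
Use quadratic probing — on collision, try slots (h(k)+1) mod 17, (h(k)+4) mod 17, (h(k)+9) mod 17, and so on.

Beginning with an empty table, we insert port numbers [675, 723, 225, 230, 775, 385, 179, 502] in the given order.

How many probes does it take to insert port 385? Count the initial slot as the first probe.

Insert 675: h=12, slot 12 empty => index 12.
Insert 723: h=9, slot 9 empty => index 9.
Insert 225: h=4, slot 4 empty => index 4.
Insert 230: h=9, slot 9 occupied => index 10.
Insert 775: h=10, slot 10 occupied => index 11.
Insert 385: h=11, slots 11,12 occupied => index 15.
Insert 179: h=9, slots 9,10 occupied => index 13.
Insert 502: h=9, slots 9,10,13 occupied => index 1.
Table: [∅, 502, ∅, ∅, 225, ∅, ∅, ∅, ∅, 723, 230, 775, 675, 179, ∅, 385, ∅]

3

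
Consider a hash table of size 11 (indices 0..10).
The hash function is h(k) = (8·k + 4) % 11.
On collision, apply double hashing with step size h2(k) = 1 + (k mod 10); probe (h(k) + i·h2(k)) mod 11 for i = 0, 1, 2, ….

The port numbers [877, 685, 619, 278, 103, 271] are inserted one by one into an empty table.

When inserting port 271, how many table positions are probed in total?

877 hashes to 2; slot 2 is free → place at 2.
685 hashes to 6; slot 6 is free → place at 6.
619 hashes to 6, h2=10; 6 taken → place at 5.
278 hashes to 6, h2=9; 6 taken → place at 4.
103 hashes to 3; slot 3 is free → place at 3.
271 hashes to 5, h2=2; 5 taken → place at 7.
Table: [-, -, 877, 103, 278, 619, 685, 271, -, -, -]

2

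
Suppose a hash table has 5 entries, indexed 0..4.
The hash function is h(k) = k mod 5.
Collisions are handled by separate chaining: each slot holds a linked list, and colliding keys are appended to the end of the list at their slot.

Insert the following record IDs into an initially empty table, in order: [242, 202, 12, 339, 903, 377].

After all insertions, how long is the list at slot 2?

Insert 242: h=2, bucket 2 empty -> new chain.
Insert 202: h=2, bucket 2 nonempty -> append to chain.
Insert 12: h=2, bucket 2 nonempty -> append to chain.
Insert 339: h=4, bucket 4 empty -> new chain.
Insert 903: h=3, bucket 3 empty -> new chain.
Insert 377: h=2, bucket 2 nonempty -> append to chain.
Final buckets:
0: _
1: _
2: 242 -> 202 -> 12 -> 377
3: 903
4: 339

4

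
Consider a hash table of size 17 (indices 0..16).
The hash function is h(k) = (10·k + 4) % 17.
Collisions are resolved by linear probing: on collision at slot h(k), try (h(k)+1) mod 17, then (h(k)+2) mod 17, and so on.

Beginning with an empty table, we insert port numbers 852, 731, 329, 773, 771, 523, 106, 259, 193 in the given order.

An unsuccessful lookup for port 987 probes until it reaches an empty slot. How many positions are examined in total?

852 hashes to 7; slot 7 is free -> place at 7.
731 hashes to 4; slot 4 is free -> place at 4.
329 hashes to 13; slot 13 is free -> place at 13.
773 hashes to 16; slot 16 is free -> place at 16.
771 hashes to 13; 13 taken -> place at 14.
523 hashes to 15; slot 15 is free -> place at 15.
106 hashes to 10; slot 10 is free -> place at 10.
259 hashes to 10; 10 taken -> place at 11.
193 hashes to 13; 13,14,15,16 taken -> place at 0.
Table: [193, -, -, -, 731, -, -, 852, -, -, 106, 259, -, 329, 771, 523, 773]
Lookup 987: h=14, probe 14,15,16,0,1 → slot 1 empty, not found.

5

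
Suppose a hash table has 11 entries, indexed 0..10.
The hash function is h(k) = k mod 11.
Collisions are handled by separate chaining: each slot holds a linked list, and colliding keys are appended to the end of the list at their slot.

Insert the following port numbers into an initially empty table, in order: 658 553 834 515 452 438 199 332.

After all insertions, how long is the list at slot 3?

1

658 → bucket 9
553 → bucket 3
834 → bucket 9 (collision)
515 → bucket 9 (collision)
452 → bucket 1
438 → bucket 9 (collision)
199 → bucket 1 (collision)
332 → bucket 2
Final buckets:
0: .
1: 452 -> 199
2: 332
3: 553
4: .
5: .
6: .
7: .
8: .
9: 658 -> 834 -> 515 -> 438
10: .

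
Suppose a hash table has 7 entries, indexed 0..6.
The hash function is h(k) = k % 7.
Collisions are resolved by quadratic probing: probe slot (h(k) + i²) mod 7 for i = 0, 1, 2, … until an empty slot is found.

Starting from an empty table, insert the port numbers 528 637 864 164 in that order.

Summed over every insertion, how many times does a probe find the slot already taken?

4

528: h=3 -> slot 3
637: h=0 -> slot 0
864: h=3, probe 3,4 -> slot 4
164: h=3, probe 3,4,0,5 -> slot 5
Table: [637, _, _, 528, 864, 164, _]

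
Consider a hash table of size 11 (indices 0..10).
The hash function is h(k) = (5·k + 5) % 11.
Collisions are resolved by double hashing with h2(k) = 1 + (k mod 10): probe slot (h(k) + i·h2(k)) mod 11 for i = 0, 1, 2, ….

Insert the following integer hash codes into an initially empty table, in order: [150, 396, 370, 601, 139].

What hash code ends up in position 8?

150: h=7 => slot 7
396: h=5 => slot 5
370: h=7, h2=1, probe 7,8 => slot 8
601: h=7, h2=2, probe 7,9 => slot 9
139: h=7, h2=10, probe 7,6 => slot 6
Table: [-, -, -, -, -, 396, 139, 150, 370, 601, -]

370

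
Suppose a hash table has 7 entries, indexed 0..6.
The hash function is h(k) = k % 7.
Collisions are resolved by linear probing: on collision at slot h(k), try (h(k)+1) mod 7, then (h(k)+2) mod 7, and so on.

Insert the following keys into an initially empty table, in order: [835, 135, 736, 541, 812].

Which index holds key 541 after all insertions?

Insert 835: h=2, slot 2 empty -> index 2.
Insert 135: h=2, slot 2 occupied -> index 3.
Insert 736: h=1, slot 1 empty -> index 1.
Insert 541: h=2, slots 2,3 occupied -> index 4.
Insert 812: h=0, slot 0 empty -> index 0.
Table: [812, 736, 835, 135, 541, ., .]

4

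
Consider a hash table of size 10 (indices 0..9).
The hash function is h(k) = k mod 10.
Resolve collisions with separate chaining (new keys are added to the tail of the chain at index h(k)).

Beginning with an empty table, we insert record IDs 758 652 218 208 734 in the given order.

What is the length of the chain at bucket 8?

3

758 -> bucket 8
652 -> bucket 2
218 -> bucket 8 (collision)
208 -> bucket 8 (collision)
734 -> bucket 4
Final buckets:
0: .
1: .
2: 652
3: .
4: 734
5: .
6: .
7: .
8: 758 -> 218 -> 208
9: .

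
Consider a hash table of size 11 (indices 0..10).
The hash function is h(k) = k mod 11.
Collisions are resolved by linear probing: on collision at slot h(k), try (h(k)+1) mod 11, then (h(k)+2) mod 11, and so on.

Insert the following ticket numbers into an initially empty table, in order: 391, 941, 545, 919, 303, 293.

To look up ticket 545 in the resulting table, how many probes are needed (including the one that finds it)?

3

391: h=6 → slot 6
941: h=6, probe 6,7 → slot 7
545: h=6, probe 6,7,8 → slot 8
919: h=6, probe 6,7,8,9 → slot 9
303: h=6, probe 6,7,8,9,10 → slot 10
293: h=7, probe 7,8,9,10,0 → slot 0
Table: [293, -, -, -, -, -, 391, 941, 545, 919, 303]
Lookup 545: h=6, probe 6,7,8 → found at 8.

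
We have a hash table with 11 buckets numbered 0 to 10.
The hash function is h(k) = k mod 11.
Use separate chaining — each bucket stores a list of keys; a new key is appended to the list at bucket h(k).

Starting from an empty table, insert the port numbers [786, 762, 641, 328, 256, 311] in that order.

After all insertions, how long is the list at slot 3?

786 -> bucket 5
762 -> bucket 3
641 -> bucket 3 (collision)
328 -> bucket 9
256 -> bucket 3 (collision)
311 -> bucket 3 (collision)
Final buckets:
0: .
1: .
2: .
3: 762 -> 641 -> 256 -> 311
4: .
5: 786
6: .
7: .
8: .
9: 328
10: .

4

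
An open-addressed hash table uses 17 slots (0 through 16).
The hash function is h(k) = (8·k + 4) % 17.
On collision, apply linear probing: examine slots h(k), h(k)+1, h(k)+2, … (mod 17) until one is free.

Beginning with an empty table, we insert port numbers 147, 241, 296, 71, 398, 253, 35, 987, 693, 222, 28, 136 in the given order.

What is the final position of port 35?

147: h=7 -> slot 7
241: h=11 -> slot 11
296: h=9 -> slot 9
71: h=11, probe 11,12 -> slot 12
398: h=9, probe 9,10 -> slot 10
253: h=5 -> slot 5
35: h=12, probe 12,13 -> slot 13
987: h=12, probe 12,13,14 -> slot 14
693: h=6 -> slot 6
222: h=12, probe 12,13,14,15 -> slot 15
28: h=7, probe 7,8 -> slot 8
136: h=4 -> slot 4
Table: [_, _, _, _, 136, 253, 693, 147, 28, 296, 398, 241, 71, 35, 987, 222, _]

13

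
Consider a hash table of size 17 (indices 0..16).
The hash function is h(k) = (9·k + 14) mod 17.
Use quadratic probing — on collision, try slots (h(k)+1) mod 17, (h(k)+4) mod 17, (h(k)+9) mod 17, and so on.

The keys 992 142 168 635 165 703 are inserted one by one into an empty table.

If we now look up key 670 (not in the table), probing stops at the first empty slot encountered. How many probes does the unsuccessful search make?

992 hashes to 0; slot 0 is free → place at 0.
142 hashes to 0; 0 taken → place at 1.
168 hashes to 13; slot 13 is free → place at 13.
635 hashes to 0; 0,1 taken → place at 4.
165 hashes to 3; slot 3 is free → place at 3.
703 hashes to 0; 0,1,4 taken → place at 9.
Table: [992, 142, ., 165, 635, ., ., ., ., 703, ., ., ., 168, ., ., .]
Lookup 670: h=9, probe 9,10 → slot 10 empty, not found.

2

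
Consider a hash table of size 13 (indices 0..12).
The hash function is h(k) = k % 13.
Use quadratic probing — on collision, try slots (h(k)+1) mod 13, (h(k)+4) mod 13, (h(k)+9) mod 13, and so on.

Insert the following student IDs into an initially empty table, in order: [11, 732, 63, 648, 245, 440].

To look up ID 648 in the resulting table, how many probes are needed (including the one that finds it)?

11 hashes to 11; slot 11 is free → place at 11.
732 hashes to 4; slot 4 is free → place at 4.
63 hashes to 11; 11 taken → place at 12.
648 hashes to 11; 11,12 taken → place at 2.
245 hashes to 11; 11,12,2 taken → place at 7.
440 hashes to 11; 11,12,2,7 taken → place at 1.
Table: [—, 440, 648, —, 732, —, —, 245, —, —, —, 11, 63]
Lookup 648: h=11, probe 11,12,2 → found at 2.

3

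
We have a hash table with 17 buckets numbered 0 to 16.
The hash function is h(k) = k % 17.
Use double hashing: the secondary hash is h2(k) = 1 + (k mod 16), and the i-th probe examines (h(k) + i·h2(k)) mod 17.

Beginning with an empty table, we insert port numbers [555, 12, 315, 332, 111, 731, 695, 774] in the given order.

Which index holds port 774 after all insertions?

Insert 555: h=11, slot 11 empty -> index 11.
Insert 12: h=12, slot 12 empty -> index 12.
Insert 315: h=9, slot 9 empty -> index 9.
Insert 332: h=9, h2=13, slot 9 occupied -> index 5.
Insert 111: h=9, h2=16, slot 9 occupied -> index 8.
Insert 731: h=0, slot 0 empty -> index 0.
Insert 695: h=15, slot 15 empty -> index 15.
Insert 774: h=9, h2=7, slot 9 occupied -> index 16.
Table: [731, _, _, _, _, 332, _, _, 111, 315, _, 555, 12, _, _, 695, 774]

16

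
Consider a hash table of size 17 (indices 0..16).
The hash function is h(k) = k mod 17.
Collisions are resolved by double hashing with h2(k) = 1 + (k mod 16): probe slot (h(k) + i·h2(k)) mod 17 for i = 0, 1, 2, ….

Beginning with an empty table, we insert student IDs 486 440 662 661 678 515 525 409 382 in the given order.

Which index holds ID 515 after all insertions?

9

486 hashes to 10; slot 10 is free → place at 10.
440 hashes to 15; slot 15 is free → place at 15.
662 hashes to 16; slot 16 is free → place at 16.
661 hashes to 15, h2=6; 15 taken → place at 4.
678 hashes to 15, h2=7; 15 taken → place at 5.
515 hashes to 5, h2=4; 5 taken → place at 9.
525 hashes to 15, h2=14; 15 taken → place at 12.
409 hashes to 1; slot 1 is free → place at 1.
382 hashes to 8; slot 8 is free → place at 8.
Table: [—, 409, —, —, 661, 678, —, —, 382, 515, 486, —, 525, —, —, 440, 662]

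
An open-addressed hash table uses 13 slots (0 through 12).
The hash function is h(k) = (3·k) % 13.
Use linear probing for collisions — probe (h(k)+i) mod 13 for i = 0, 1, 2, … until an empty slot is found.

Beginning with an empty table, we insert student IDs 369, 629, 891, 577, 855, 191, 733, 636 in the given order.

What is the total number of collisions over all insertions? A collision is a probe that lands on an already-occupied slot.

8

369: h=2 => slot 2
629: h=2, probe 2,3 => slot 3
891: h=8 => slot 8
577: h=2, probe 2,3,4 => slot 4
855: h=4, probe 4,5 => slot 5
191: h=1 => slot 1
733: h=2, probe 2,3,4,5,6 => slot 6
636: h=10 => slot 10
Table: [_, 191, 369, 629, 577, 855, 733, _, 891, _, 636, _, _]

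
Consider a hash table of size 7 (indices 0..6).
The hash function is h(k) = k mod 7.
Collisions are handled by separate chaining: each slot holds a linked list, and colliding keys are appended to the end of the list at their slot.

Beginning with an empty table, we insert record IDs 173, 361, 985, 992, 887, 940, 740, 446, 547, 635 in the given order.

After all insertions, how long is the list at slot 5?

Insert 173: h=5, bucket 5 empty -> new chain.
Insert 361: h=4, bucket 4 empty -> new chain.
Insert 985: h=5, bucket 5 nonempty -> append to chain.
Insert 992: h=5, bucket 5 nonempty -> append to chain.
Insert 887: h=5, bucket 5 nonempty -> append to chain.
Insert 940: h=2, bucket 2 empty -> new chain.
Insert 740: h=5, bucket 5 nonempty -> append to chain.
Insert 446: h=5, bucket 5 nonempty -> append to chain.
Insert 547: h=1, bucket 1 empty -> new chain.
Insert 635: h=5, bucket 5 nonempty -> append to chain.
Final buckets:
0: _
1: 547
2: 940
3: _
4: 361
5: 173 -> 985 -> 992 -> 887 -> 740 -> 446 -> 635
6: _

7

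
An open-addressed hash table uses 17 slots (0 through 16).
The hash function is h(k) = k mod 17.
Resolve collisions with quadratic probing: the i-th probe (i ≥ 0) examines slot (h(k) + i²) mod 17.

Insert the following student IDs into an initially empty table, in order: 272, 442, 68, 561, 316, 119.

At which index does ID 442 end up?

1

Insert 272: h=0, slot 0 empty → index 0.
Insert 442: h=0, slot 0 occupied → index 1.
Insert 68: h=0, slots 0,1 occupied → index 4.
Insert 561: h=0, slots 0,1,4 occupied → index 9.
Insert 316: h=10, slot 10 empty → index 10.
Insert 119: h=0, slots 0,1,4,9 occupied → index 16.
Table: [272, 442, _, _, 68, _, _, _, _, 561, 316, _, _, _, _, _, 119]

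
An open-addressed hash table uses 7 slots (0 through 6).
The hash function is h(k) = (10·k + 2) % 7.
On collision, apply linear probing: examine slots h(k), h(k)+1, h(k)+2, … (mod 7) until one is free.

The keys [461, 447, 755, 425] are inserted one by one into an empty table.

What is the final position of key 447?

0

Insert 461: h=6, slot 6 empty -> index 6.
Insert 447: h=6, slot 6 occupied -> index 0.
Insert 755: h=6, slots 6,0 occupied -> index 1.
Insert 425: h=3, slot 3 empty -> index 3.
Table: [447, 755, —, 425, —, —, 461]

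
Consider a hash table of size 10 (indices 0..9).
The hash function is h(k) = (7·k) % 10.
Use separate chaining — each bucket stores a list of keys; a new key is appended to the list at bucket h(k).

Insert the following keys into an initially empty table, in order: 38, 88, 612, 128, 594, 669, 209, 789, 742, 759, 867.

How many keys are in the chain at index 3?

4

Insert 38: h=6, bucket 6 empty -> new chain.
Insert 88: h=6, bucket 6 nonempty -> append to chain.
Insert 612: h=4, bucket 4 empty -> new chain.
Insert 128: h=6, bucket 6 nonempty -> append to chain.
Insert 594: h=8, bucket 8 empty -> new chain.
Insert 669: h=3, bucket 3 empty -> new chain.
Insert 209: h=3, bucket 3 nonempty -> append to chain.
Insert 789: h=3, bucket 3 nonempty -> append to chain.
Insert 742: h=4, bucket 4 nonempty -> append to chain.
Insert 759: h=3, bucket 3 nonempty -> append to chain.
Insert 867: h=9, bucket 9 empty -> new chain.
Final buckets:
0: -
1: -
2: -
3: 669 -> 209 -> 789 -> 759
4: 612 -> 742
5: -
6: 38 -> 88 -> 128
7: -
8: 594
9: 867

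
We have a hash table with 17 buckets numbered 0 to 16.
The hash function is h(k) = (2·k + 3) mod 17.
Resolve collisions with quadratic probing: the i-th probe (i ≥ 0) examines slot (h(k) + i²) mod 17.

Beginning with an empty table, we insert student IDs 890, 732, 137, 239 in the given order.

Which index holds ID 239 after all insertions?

9

Insert 890: h=15, slot 15 empty -> index 15.
Insert 732: h=5, slot 5 empty -> index 5.
Insert 137: h=5, slot 5 occupied -> index 6.
Insert 239: h=5, slots 5,6 occupied -> index 9.
Table: [., ., ., ., ., 732, 137, ., ., 239, ., ., ., ., ., 890, .]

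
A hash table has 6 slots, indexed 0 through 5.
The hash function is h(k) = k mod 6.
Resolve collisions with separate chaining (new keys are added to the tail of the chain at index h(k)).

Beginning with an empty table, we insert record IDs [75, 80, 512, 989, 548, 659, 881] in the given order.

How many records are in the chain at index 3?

1

Insert 75: h=3, bucket 3 empty → new chain.
Insert 80: h=2, bucket 2 empty → new chain.
Insert 512: h=2, bucket 2 nonempty → append to chain.
Insert 989: h=5, bucket 5 empty → new chain.
Insert 548: h=2, bucket 2 nonempty → append to chain.
Insert 659: h=5, bucket 5 nonempty → append to chain.
Insert 881: h=5, bucket 5 nonempty → append to chain.
Final buckets:
0: —
1: —
2: 80 -> 512 -> 548
3: 75
4: —
5: 989 -> 659 -> 881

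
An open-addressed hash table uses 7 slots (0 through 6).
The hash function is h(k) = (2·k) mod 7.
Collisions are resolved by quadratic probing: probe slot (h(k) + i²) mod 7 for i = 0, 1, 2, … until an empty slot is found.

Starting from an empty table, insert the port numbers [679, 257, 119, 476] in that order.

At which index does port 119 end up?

679: h=0 => slot 0
257: h=3 => slot 3
119: h=0, probe 0,1 => slot 1
476: h=0, probe 0,1,4 => slot 4
Table: [679, 119, _, 257, 476, _, _]

1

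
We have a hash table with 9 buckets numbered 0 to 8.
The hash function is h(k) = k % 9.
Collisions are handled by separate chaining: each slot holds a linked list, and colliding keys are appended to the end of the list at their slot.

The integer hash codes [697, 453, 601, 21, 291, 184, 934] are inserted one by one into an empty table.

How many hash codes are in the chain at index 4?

2

697 → bucket 4
453 → bucket 3
601 → bucket 7
21 → bucket 3 (collision)
291 → bucket 3 (collision)
184 → bucket 4 (collision)
934 → bucket 7 (collision)
Final buckets:
0: -
1: -
2: -
3: 453 -> 21 -> 291
4: 697 -> 184
5: -
6: -
7: 601 -> 934
8: -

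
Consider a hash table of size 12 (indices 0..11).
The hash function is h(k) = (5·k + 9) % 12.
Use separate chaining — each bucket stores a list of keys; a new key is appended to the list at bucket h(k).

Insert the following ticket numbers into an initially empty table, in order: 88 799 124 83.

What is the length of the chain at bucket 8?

1

88 → bucket 5
799 → bucket 8
124 → bucket 5 (collision)
83 → bucket 4
Final buckets:
0: _
1: _
2: _
3: _
4: 83
5: 88 -> 124
6: _
7: _
8: 799
9: _
10: _
11: _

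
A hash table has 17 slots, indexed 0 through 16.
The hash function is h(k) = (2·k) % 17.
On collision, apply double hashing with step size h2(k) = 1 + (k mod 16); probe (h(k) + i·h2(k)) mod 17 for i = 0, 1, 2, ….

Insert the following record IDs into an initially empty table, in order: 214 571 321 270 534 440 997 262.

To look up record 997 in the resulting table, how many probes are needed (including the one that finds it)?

214 hashes to 3; slot 3 is free → place at 3.
571 hashes to 3, h2=12; 3 taken → place at 15.
321 hashes to 13; slot 13 is free → place at 13.
270 hashes to 13, h2=15; 13 taken → place at 11.
534 hashes to 14; slot 14 is free → place at 14.
440 hashes to 13, h2=9; 13 taken → place at 5.
997 hashes to 5, h2=6; 5,11 taken → place at 0.
262 hashes to 14, h2=7; 14 taken → place at 4.
Table: [997, _, _, 214, 262, 440, _, _, _, _, _, 270, _, 321, 534, 571, _]
Lookup 997: h=5, h2=6, probe 5,11,0 → found at 0.

3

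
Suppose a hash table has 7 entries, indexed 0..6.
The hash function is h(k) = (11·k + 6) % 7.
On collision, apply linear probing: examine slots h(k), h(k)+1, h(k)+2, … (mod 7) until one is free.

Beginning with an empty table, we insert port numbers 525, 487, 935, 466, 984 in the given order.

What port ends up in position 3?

525: h=6 -> slot 6
487: h=1 -> slot 1
935: h=1, probe 1,2 -> slot 2
466: h=1, probe 1,2,3 -> slot 3
984: h=1, probe 1,2,3,4 -> slot 4
Table: [-, 487, 935, 466, 984, -, 525]

466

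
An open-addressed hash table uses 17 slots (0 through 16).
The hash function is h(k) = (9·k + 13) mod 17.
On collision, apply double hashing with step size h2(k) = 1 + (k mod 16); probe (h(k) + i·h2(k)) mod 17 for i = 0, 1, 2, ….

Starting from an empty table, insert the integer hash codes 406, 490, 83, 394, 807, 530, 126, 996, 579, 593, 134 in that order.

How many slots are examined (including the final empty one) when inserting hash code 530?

2

406 hashes to 12; slot 12 is free -> place at 12.
490 hashes to 3; slot 3 is free -> place at 3.
83 hashes to 12, h2=4; 12 taken -> place at 16.
394 hashes to 6; slot 6 is free -> place at 6.
807 hashes to 0; slot 0 is free -> place at 0.
530 hashes to 6, h2=3; 6 taken -> place at 9.
126 hashes to 8; slot 8 is free -> place at 8.
996 hashes to 1; slot 1 is free -> place at 1.
579 hashes to 5; slot 5 is free -> place at 5.
593 hashes to 12, h2=2; 12 taken -> place at 14.
134 hashes to 12, h2=7; 12 taken -> place at 2.
Table: [807, 996, 134, 490, -, 579, 394, -, 126, 530, -, -, 406, -, 593, -, 83]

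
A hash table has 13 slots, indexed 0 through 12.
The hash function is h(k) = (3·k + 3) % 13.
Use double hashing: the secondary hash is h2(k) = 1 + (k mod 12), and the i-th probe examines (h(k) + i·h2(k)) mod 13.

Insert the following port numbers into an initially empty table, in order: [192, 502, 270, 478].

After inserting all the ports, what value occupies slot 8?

270

192: h=7 -> slot 7
502: h=1 -> slot 1
270: h=7, h2=7, probe 7,1,8 -> slot 8
478: h=7, h2=11, probe 7,5 -> slot 5
Table: [∅, 502, ∅, ∅, ∅, 478, ∅, 192, 270, ∅, ∅, ∅, ∅]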